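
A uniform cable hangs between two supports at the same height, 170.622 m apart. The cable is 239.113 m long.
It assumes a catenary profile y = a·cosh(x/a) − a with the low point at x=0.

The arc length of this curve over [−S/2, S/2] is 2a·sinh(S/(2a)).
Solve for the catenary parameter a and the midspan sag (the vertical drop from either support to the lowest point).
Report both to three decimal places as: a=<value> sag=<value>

seed: a₀ = √(S³/(24(L−S))) = √(170.622³/(24·68.491)) = 54.970561
iter 1: u=1.551940  f(a)=+8.737e+00  f'(a)=-3.146e+00  a ← 54.970561 − (+8.737e+00/-3.146e+00) = 57.747738
iter 2: u=1.477305  f(a)=+7.058e-01  f'(a)=-2.657e+00  a ← 57.747738 − (+7.058e-01/-2.657e+00) = 58.013412
iter 3: u=1.470539  f(a)=+5.500e-03  f'(a)=-2.615e+00  a ← 58.013412 − (+5.500e-03/-2.615e+00) = 58.015515
iter 4: u=1.470486  f(a)=+3.397e-07  f'(a)=-2.615e+00  a ← 58.015515 − (+3.397e-07/-2.615e+00) = 58.015515
iter 5: u=1.470486  f(a)=-2.842e-14  f'(a)=-2.615e+00  a ← 58.015515 − (-2.842e-14/-2.615e+00) = 58.015515
converged: |Δa| < 1e-12 after 5 iterations
sag = a·(cosh(S/(2a)) − 1) = 58.015515·(cosh(1.470486) − 1) = 74.873750
T_max/T_min = cosh(S/(2a)) = 2.290581

a=58.016 sag=74.874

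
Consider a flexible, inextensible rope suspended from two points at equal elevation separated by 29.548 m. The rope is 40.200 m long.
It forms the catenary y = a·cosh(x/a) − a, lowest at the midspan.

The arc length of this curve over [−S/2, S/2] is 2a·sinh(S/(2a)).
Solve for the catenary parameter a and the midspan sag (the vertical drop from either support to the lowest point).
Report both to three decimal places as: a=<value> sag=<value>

a=10.549 sag=12.151

seed: a₀ = √(S³/(24(L−S))) = √(29.548³/(24·10.652)) = 10.045486
iter 1: u=1.470710  f(a)=+1.213e+00  f'(a)=-2.616e+00  a ← 10.045486 − (+1.213e+00/-2.616e+00) = 10.509165
iter 2: u=1.405820  f(a)=+8.905e-02  f'(a)=-2.245e+00  a ← 10.509165 − (+8.905e-02/-2.245e+00) = 10.548830
iter 3: u=1.400534  f(a)=+5.639e-04  f'(a)=-2.217e+00  a ← 10.548830 − (+5.639e-04/-2.217e+00) = 10.549085
iter 4: u=1.400501  f(a)=+2.293e-08  f'(a)=-2.217e+00  a ← 10.549085 − (+2.293e-08/-2.217e+00) = 10.549085
iter 5: u=1.400501  f(a)=+0.000e+00  f'(a)=-2.217e+00  a ← 10.549085 − (+0.000e+00/-2.217e+00) = 10.549085
converged: |Δa| < 1e-12 after 5 iterations
sag = a·(cosh(S/(2a)) − 1) = 10.549085·(cosh(1.400501) − 1) = 12.150985
T_max/T_min = cosh(S/(2a)) = 2.151852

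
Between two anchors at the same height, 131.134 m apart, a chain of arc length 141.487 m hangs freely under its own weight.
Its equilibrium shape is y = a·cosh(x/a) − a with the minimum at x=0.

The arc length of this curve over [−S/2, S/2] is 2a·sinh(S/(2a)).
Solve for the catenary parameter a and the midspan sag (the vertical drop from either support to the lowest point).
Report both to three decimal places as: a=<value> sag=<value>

a=96.373 sag=23.178

seed: a₀ = √(S³/(24(L−S))) = √(131.134³/(24·10.353)) = 95.265189
iter 1: u=0.688258  f(a)=+2.480e-01  f'(a)=-2.278e-01  a ← 95.265189 − (+2.480e-01/-2.278e-01) = 96.353728
iter 2: u=0.680482  f(a)=+4.315e-03  f'(a)=-2.200e-01  a ← 96.353728 − (+4.315e-03/-2.200e-01) = 96.373344
iter 3: u=0.680344  f(a)=+1.357e-06  f'(a)=-2.198e-01  a ← 96.373344 − (+1.357e-06/-2.198e-01) = 96.373351
iter 4: u=0.680344  f(a)=+1.137e-13  f'(a)=-2.198e-01  a ← 96.373351 − (+1.137e-13/-2.198e-01) = 96.373351
converged: |Δa| < 1e-12 after 4 iterations
sag = a·(cosh(S/(2a)) − 1) = 96.373351·(cosh(0.680344) − 1) = 23.177749
T_max/T_min = cosh(S/(2a)) = 1.240500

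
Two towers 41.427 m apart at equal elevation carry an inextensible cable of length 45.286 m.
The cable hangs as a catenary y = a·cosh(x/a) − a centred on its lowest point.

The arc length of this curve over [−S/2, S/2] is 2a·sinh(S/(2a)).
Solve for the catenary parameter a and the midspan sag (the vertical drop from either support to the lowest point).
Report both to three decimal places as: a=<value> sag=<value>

a=28.086 sag=7.991

seed: a₀ = √(S³/(24(L−S))) = √(41.427³/(24·3.859)) = 27.706535
iter 1: u=0.747603  f(a)=+1.093e-01  f'(a)=-2.944e-01  a ← 27.706535 − (+1.093e-01/-2.944e-01) = 28.077701
iter 2: u=0.737721  f(a)=+2.235e-03  f'(a)=-2.825e-01  a ← 28.077701 − (+2.235e-03/-2.825e-01) = 28.085612
iter 3: u=0.737513  f(a)=+9.779e-07  f'(a)=-2.823e-01  a ← 28.085612 − (+9.779e-07/-2.823e-01) = 28.085615
iter 4: u=0.737513  f(a)=+1.847e-13  f'(a)=-2.823e-01  a ← 28.085615 − (+1.847e-13/-2.823e-01) = 28.085615
converged: |Δa| < 1e-12 after 4 iterations
sag = a·(cosh(S/(2a)) − 1) = 28.085615·(cosh(0.737513) − 1) = 7.990793
T_max/T_min = cosh(S/(2a)) = 1.284516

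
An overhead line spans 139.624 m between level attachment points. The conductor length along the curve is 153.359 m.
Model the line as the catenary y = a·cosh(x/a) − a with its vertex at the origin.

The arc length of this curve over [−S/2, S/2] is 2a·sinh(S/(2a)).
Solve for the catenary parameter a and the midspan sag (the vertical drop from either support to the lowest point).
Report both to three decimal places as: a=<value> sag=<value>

a=92.181 sag=27.723

seed: a₀ = √(S³/(24(L−S))) = √(139.624³/(24·13.735)) = 90.869923
iter 1: u=0.768263  f(a)=+4.111e-01  f'(a)=-3.205e-01  a ← 90.869923 − (+4.111e-01/-3.205e-01) = 92.152459
iter 2: u=0.757571  f(a)=+8.865e-03  f'(a)=-3.068e-01  a ← 92.152459 − (+8.865e-03/-3.068e-01) = 92.181350
iter 3: u=0.757333  f(a)=+4.324e-06  f'(a)=-3.065e-01  a ← 92.181350 − (+4.324e-06/-3.065e-01) = 92.181365
iter 4: u=0.757333  f(a)=+1.052e-12  f'(a)=-3.065e-01  a ← 92.181365 − (+1.052e-12/-3.065e-01) = 92.181365
converged: |Δa| < 1e-12 after 4 iterations
sag = a·(cosh(S/(2a)) − 1) = 92.181365·(cosh(0.757333) − 1) = 27.723388
T_max/T_min = cosh(S/(2a)) = 1.300748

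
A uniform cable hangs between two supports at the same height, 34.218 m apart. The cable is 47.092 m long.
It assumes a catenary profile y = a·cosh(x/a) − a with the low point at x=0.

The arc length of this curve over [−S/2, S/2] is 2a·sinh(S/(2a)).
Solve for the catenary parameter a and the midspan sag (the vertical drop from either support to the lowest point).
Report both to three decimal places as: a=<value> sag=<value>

a=11.981 sag=14.438

seed: a₀ = √(S³/(24(L−S))) = √(34.218³/(24·12.874)) = 11.387268
iter 1: u=1.502467  f(a)=+1.534e+00  f'(a)=-2.814e+00  a ← 11.387268 − (+1.534e+00/-2.814e+00) = 11.932201
iter 2: u=1.433851  f(a)=+1.170e-01  f'(a)=-2.400e+00  a ← 11.932201 − (+1.170e-01/-2.400e+00) = 11.980933
iter 3: u=1.428019  f(a)=+8.044e-04  f'(a)=-2.367e+00  a ← 11.980933 − (+8.044e-04/-2.367e+00) = 11.981273
iter 4: u=1.427978  f(a)=+3.863e-08  f'(a)=-2.367e+00  a ← 11.981273 − (+3.863e-08/-2.367e+00) = 11.981273
iter 5: u=1.427978  f(a)=-7.105e-15  f'(a)=-2.367e+00  a ← 11.981273 − (-7.105e-15/-2.367e+00) = 11.981273
converged: |Δa| < 1e-12 after 5 iterations
sag = a·(cosh(S/(2a)) − 1) = 11.981273·(cosh(1.427978) − 1) = 14.437754
T_max/T_min = cosh(S/(2a)) = 2.205027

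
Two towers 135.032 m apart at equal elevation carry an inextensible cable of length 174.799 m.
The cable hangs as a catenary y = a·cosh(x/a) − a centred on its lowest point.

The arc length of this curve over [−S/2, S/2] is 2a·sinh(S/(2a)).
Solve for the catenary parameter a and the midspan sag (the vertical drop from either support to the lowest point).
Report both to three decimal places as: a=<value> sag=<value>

a=52.898 sag=49.263

seed: a₀ = √(S³/(24(L−S))) = √(135.032³/(24·39.767)) = 50.791146
iter 1: u=1.329287  f(a)=+3.665e+00  f'(a)=-1.861e+00  a ← 50.791146 − (+3.665e+00/-1.861e+00) = 52.760854
iter 2: u=1.279661  f(a)=+2.240e-01  f'(a)=-1.640e+00  a ← 52.760854 − (+2.240e-01/-1.640e+00) = 52.897464
iter 3: u=1.276356  f(a)=+9.570e-04  f'(a)=-1.626e+00  a ← 52.897464 − (+9.570e-04/-1.626e+00) = 52.898053
iter 4: u=1.276342  f(a)=+1.764e-08  f'(a)=-1.626e+00  a ← 52.898053 − (+1.764e-08/-1.626e+00) = 52.898053
iter 5: u=1.276342  f(a)=+2.842e-14  f'(a)=-1.626e+00  a ← 52.898053 − (+2.842e-14/-1.626e+00) = 52.898053
converged: |Δa| < 1e-12 after 5 iterations
sag = a·(cosh(S/(2a)) − 1) = 52.898053·(cosh(1.276342) − 1) = 49.262980
T_max/T_min = cosh(S/(2a)) = 1.931282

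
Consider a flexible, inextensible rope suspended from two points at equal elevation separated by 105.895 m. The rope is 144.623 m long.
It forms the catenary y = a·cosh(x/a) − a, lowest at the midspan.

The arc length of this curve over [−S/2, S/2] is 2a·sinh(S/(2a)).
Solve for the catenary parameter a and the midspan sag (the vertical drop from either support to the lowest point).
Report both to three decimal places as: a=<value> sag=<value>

a=37.559 sag=43.925

seed: a₀ = √(S³/(24(L−S))) = √(105.895³/(24·38.728)) = 35.743331
iter 1: u=1.481325  f(a)=+4.478e+00  f'(a)=-2.681e+00  a ← 35.743331 − (+4.478e+00/-2.681e+00) = 37.413391
iter 2: u=1.415202  f(a)=+3.330e-01  f'(a)=-2.296e+00  a ← 37.413391 − (+3.330e-01/-2.296e+00) = 37.558406
iter 3: u=1.409738  f(a)=+2.168e-03  f'(a)=-2.266e+00  a ← 37.558406 − (+2.168e-03/-2.266e+00) = 37.559363
iter 4: u=1.409702  f(a)=+9.322e-08  f'(a)=-2.266e+00  a ← 37.559363 − (+9.322e-08/-2.266e+00) = 37.559363
iter 5: u=1.409702  f(a)=+0.000e+00  f'(a)=-2.266e+00  a ← 37.559363 − (+0.000e+00/-2.266e+00) = 37.559363
converged: |Δa| < 1e-12 after 5 iterations
sag = a·(cosh(S/(2a)) − 1) = 37.559363·(cosh(1.409702) − 1) = 43.924739
T_max/T_min = cosh(S/(2a)) = 2.169475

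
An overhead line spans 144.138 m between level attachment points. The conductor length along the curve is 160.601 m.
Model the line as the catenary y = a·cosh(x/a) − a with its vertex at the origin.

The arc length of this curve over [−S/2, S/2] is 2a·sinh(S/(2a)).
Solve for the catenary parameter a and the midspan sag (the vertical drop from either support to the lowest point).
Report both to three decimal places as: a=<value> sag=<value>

a=88.512 sag=30.998

seed: a₀ = √(S³/(24(L−S))) = √(144.138³/(24·16.463)) = 87.057788
iter 1: u=0.827829  f(a)=+5.734e-01  f'(a)=-4.048e-01  a ← 87.057788 − (+5.734e-01/-4.048e-01) = 88.474392
iter 2: u=0.814575  f(a)=+1.430e-02  f'(a)=-3.848e-01  a ← 88.474392 − (+1.430e-02/-3.848e-01) = 88.511541
iter 3: u=0.814233  f(a)=+9.389e-06  f'(a)=-3.843e-01  a ← 88.511541 − (+9.389e-06/-3.843e-01) = 88.511565
iter 4: u=0.814233  f(a)=+4.093e-12  f'(a)=-3.843e-01  a ← 88.511565 − (+4.093e-12/-3.843e-01) = 88.511565
converged: |Δa| < 1e-12 after 4 iterations
sag = a·(cosh(S/(2a)) − 1) = 88.511565·(cosh(0.814233) − 1) = 30.997713
T_max/T_min = cosh(S/(2a)) = 1.350211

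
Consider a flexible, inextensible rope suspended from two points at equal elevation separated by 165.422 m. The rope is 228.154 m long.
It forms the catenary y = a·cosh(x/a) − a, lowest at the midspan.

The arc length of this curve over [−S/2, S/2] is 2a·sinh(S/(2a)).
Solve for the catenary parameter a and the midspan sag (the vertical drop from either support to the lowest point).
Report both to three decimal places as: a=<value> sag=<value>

a=57.714 sag=70.131

seed: a₀ = √(S³/(24(L−S))) = √(165.422³/(24·62.732)) = 54.832710
iter 1: u=1.508424  f(a)=+7.536e+00  f'(a)=-2.853e+00  a ← 54.832710 − (+7.536e+00/-2.853e+00) = 57.474230
iter 2: u=1.439097  f(a)=+5.788e-01  f'(a)=-2.430e+00  a ← 57.474230 − (+5.788e-01/-2.430e+00) = 57.712409
iter 3: u=1.433158  f(a)=+4.042e-03  f'(a)=-2.396e+00  a ← 57.712409 − (+4.042e-03/-2.396e+00) = 57.714096
iter 4: u=1.433116  f(a)=+2.001e-07  f'(a)=-2.396e+00  a ← 57.714096 − (+2.001e-07/-2.396e+00) = 57.714096
iter 5: u=1.433116  f(a)=+0.000e+00  f'(a)=-2.396e+00  a ← 57.714096 − (+0.000e+00/-2.396e+00) = 57.714096
converged: |Δa| < 1e-12 after 5 iterations
sag = a·(cosh(S/(2a)) − 1) = 57.714096·(cosh(1.433116) − 1) = 70.131431
T_max/T_min = cosh(S/(2a)) = 2.215153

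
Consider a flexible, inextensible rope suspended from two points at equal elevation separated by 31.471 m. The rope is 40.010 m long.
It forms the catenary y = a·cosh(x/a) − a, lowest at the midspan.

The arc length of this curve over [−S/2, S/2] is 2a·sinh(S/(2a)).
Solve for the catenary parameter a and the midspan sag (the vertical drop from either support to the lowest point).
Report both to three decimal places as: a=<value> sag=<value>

a=12.806 sag=10.947

seed: a₀ = √(S³/(24(L−S))) = √(31.471³/(24·8.539)) = 12.332658
iter 1: u=1.275921  f(a)=+7.226e-01  f'(a)=-1.624e+00  a ← 12.332658 − (+7.226e-01/-1.624e+00) = 12.777698
iter 2: u=1.231482  f(a)=+4.096e-02  f'(a)=-1.444e+00  a ← 12.777698 − (+4.096e-02/-1.444e+00) = 12.806054
iter 3: u=1.228755  f(a)=+1.491e-04  f'(a)=-1.434e+00  a ← 12.806054 − (+1.491e-04/-1.434e+00) = 12.806158
iter 4: u=1.228745  f(a)=+1.991e-09  f'(a)=-1.434e+00  a ← 12.806158 − (+1.991e-09/-1.434e+00) = 12.806158
iter 5: u=1.228745  f(a)=-7.105e-15  f'(a)=-1.434e+00  a ← 12.806158 − (-7.105e-15/-1.434e+00) = 12.806158
converged: |Δa| < 1e-12 after 5 iterations
sag = a·(cosh(S/(2a)) − 1) = 12.806158·(cosh(1.228745) − 1) = 10.946688
T_max/T_min = cosh(S/(2a)) = 1.854799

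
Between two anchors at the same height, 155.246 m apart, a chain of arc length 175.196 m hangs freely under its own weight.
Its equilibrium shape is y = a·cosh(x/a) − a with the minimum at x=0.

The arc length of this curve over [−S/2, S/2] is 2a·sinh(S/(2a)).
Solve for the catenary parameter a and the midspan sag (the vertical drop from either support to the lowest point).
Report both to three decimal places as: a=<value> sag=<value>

a=90.056 sag=35.576

seed: a₀ = √(S³/(24(L−S))) = √(155.246³/(24·19.950)) = 88.400263
iter 1: u=0.878086  f(a)=+7.834e-01  f'(a)=-4.871e-01  a ← 88.400263 − (+7.834e-01/-4.871e-01) = 90.008416
iter 2: u=0.862397  f(a)=+2.189e-02  f'(a)=-4.603e-01  a ← 90.008416 − (+2.189e-02/-4.603e-01) = 90.055972
iter 3: u=0.861942  f(a)=+1.818e-05  f'(a)=-4.595e-01  a ← 90.055972 − (+1.818e-05/-4.595e-01) = 90.056011
iter 4: u=0.861941  f(a)=+1.253e-11  f'(a)=-4.595e-01  a ← 90.056011 − (+1.253e-11/-4.595e-01) = 90.056011
converged: |Δa| < 1e-12 after 4 iterations
sag = a·(cosh(S/(2a)) − 1) = 90.056011·(cosh(0.861941) − 1) = 35.576368
T_max/T_min = cosh(S/(2a)) = 1.395047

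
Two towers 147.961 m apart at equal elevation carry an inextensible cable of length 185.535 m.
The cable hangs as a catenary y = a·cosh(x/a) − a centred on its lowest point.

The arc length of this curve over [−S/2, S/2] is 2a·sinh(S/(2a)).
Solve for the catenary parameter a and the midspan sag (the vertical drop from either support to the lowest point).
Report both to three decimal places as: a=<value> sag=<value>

a=62.095 sag=49.537

seed: a₀ = √(S³/(24(L−S))) = √(147.961³/(24·37.574)) = 59.933764
iter 1: u=1.234371  f(a)=+2.969e+00  f'(a)=-1.456e+00  a ← 59.933764 − (+2.969e+00/-1.456e+00) = 61.973208
iter 2: u=1.193750  f(a)=+1.583e-01  f'(a)=-1.304e+00  a ← 61.973208 − (+1.583e-01/-1.304e+00) = 62.094557
iter 3: u=1.191417  f(a)=+5.058e-04  f'(a)=-1.296e+00  a ← 62.094557 − (+5.058e-04/-1.296e+00) = 62.094947
iter 4: u=1.191409  f(a)=+5.204e-09  f'(a)=-1.296e+00  a ← 62.094947 − (+5.204e-09/-1.296e+00) = 62.094947
iter 5: u=1.191409  f(a)=+0.000e+00  f'(a)=-1.296e+00  a ← 62.094947 − (+0.000e+00/-1.296e+00) = 62.094947
converged: |Δa| < 1e-12 after 5 iterations
sag = a·(cosh(S/(2a)) − 1) = 62.094947·(cosh(1.191409) − 1) = 49.536552
T_max/T_min = cosh(S/(2a)) = 1.797755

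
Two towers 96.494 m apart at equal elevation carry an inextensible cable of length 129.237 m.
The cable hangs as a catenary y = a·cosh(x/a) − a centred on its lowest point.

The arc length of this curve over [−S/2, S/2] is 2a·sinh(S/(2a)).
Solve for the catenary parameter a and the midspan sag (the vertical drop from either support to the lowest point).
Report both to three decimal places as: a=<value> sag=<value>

a=35.415 sag=38.272

seed: a₀ = √(S³/(24(L−S))) = √(96.494³/(24·32.743)) = 33.813148
iter 1: u=1.426871  f(a)=+3.499e+00  f'(a)=-2.361e+00  a ← 33.813148 − (+3.499e+00/-2.361e+00) = 35.295454
iter 2: u=1.366947  f(a)=+2.433e-01  f'(a)=-2.043e+00  a ← 35.295454 − (+2.433e-01/-2.043e+00) = 35.414530
iter 3: u=1.362350  f(a)=+1.370e-03  f'(a)=-2.020e+00  a ← 35.414530 − (+1.370e-03/-2.020e+00) = 35.415208
iter 4: u=1.362324  f(a)=+4.397e-08  f'(a)=-2.020e+00  a ← 35.415208 − (+4.397e-08/-2.020e+00) = 35.415208
iter 5: u=1.362324  f(a)=+0.000e+00  f'(a)=-2.020e+00  a ← 35.415208 − (+0.000e+00/-2.020e+00) = 35.415208
converged: |Δa| < 1e-12 after 5 iterations
sag = a·(cosh(S/(2a)) − 1) = 35.415208·(cosh(1.362324) − 1) = 38.271884
T_max/T_min = cosh(S/(2a)) = 2.080662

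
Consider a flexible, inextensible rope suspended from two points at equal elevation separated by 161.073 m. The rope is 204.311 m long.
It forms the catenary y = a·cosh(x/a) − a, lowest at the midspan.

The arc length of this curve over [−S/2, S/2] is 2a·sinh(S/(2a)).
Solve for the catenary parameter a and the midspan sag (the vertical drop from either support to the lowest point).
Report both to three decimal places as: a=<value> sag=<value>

a=65.871 sag=55.680

seed: a₀ = √(S³/(24(L−S))) = √(161.073³/(24·43.238)) = 63.459362
iter 1: u=1.269104  f(a)=+3.619e+00  f'(a)=-1.595e+00  a ← 63.459362 − (+3.619e+00/-1.595e+00) = 65.727791
iter 2: u=1.225304  f(a)=+2.031e-01  f'(a)=-1.421e+00  a ← 65.727791 − (+2.031e-01/-1.421e+00) = 65.870732
iter 3: u=1.222645  f(a)=+7.238e-04  f'(a)=-1.411e+00  a ← 65.870732 − (+7.238e-04/-1.411e+00) = 65.871245
iter 4: u=1.222635  f(a)=+9.265e-09  f'(a)=-1.411e+00  a ← 65.871245 − (+9.265e-09/-1.411e+00) = 65.871245
iter 5: u=1.222635  f(a)=-2.842e-14  f'(a)=-1.411e+00  a ← 65.871245 − (-2.842e-14/-1.411e+00) = 65.871245
converged: |Δa| < 1e-12 after 5 iterations
sag = a·(cosh(S/(2a)) − 1) = 65.871245·(cosh(1.222635) − 1) = 55.680255
T_max/T_min = cosh(S/(2a)) = 1.845289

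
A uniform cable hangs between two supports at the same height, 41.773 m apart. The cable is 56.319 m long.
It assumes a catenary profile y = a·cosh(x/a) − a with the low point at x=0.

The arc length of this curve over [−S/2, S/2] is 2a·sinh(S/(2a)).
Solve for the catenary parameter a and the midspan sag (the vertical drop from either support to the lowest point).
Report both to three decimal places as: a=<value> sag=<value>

a=15.151 sag=16.826

seed: a₀ = √(S³/(24(L−S))) = √(41.773³/(24·14.546)) = 14.449941
iter 1: u=1.445438  f(a)=+1.597e+00  f'(a)=-2.467e+00  a ← 14.449941 − (+1.597e+00/-2.467e+00) = 15.097550
iter 2: u=1.383436  f(a)=+1.137e-01  f'(a)=-2.127e+00  a ← 15.097550 − (+1.137e-01/-2.127e+00) = 15.150990
iter 3: u=1.378557  f(a)=+6.730e-04  f'(a)=-2.102e+00  a ← 15.150990 − (+6.730e-04/-2.102e+00) = 15.151310
iter 4: u=1.378528  f(a)=+2.390e-08  f'(a)=-2.102e+00  a ← 15.151310 − (+2.390e-08/-2.102e+00) = 15.151310
iter 5: u=1.378528  f(a)=+0.000e+00  f'(a)=-2.102e+00  a ← 15.151310 − (+0.000e+00/-2.102e+00) = 15.151310
converged: |Δa| < 1e-12 after 5 iterations
sag = a·(cosh(S/(2a)) − 1) = 15.151310·(cosh(1.378528) − 1) = 16.825551
T_max/T_min = cosh(S/(2a)) = 2.110501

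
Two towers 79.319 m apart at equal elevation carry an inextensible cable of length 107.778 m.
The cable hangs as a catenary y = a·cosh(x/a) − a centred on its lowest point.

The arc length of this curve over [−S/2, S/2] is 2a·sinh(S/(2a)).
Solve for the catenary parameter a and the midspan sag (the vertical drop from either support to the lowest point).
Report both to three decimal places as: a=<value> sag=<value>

seed: a₀ = √(S³/(24(L−S))) = √(79.319³/(24·28.459)) = 27.030271
iter 1: u=1.467225  f(a)=+3.225e+00  f'(a)=-2.595e+00  a ← 27.030271 − (+3.225e+00/-2.595e+00) = 28.272925
iter 2: u=1.402738  f(a)=+2.357e-01  f'(a)=-2.229e+00  a ← 28.272925 − (+2.357e-01/-2.229e+00) = 28.378703
iter 3: u=1.397509  f(a)=+1.479e-03  f'(a)=-2.201e+00  a ← 28.378703 − (+1.479e-03/-2.201e+00) = 28.379375
iter 4: u=1.397476  f(a)=+5.903e-08  f'(a)=-2.200e+00  a ← 28.379375 − (+5.903e-08/-2.200e+00) = 28.379375
iter 5: u=1.397476  f(a)=-4.263e-14  f'(a)=-2.200e+00  a ← 28.379375 − (-4.263e-14/-2.200e+00) = 28.379375
converged: |Δa| < 1e-12 after 5 iterations
sag = a·(cosh(S/(2a)) − 1) = 28.379375·(cosh(1.397476) − 1) = 32.525577
T_max/T_min = cosh(S/(2a)) = 2.146099

a=28.379 sag=32.526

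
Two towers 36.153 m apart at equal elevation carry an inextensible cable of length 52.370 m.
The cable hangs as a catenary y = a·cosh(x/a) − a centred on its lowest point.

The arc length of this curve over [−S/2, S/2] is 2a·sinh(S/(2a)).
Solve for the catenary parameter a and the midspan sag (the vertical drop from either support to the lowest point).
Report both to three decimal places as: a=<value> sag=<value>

seed: a₀ = √(S³/(24(L−S))) = √(36.153³/(24·16.217)) = 11.018580
iter 1: u=1.640547  f(a)=+2.328e+00  f'(a)=-3.816e+00  a ← 11.018580 − (+2.328e+00/-3.816e+00) = 11.628538
iter 2: u=1.554495  f(a)=+2.072e-01  f'(a)=-3.164e+00  a ← 11.628538 − (+2.072e-01/-3.164e+00) = 11.694040
iter 3: u=1.545787  f(a)=+1.998e-03  f'(a)=-3.103e+00  a ← 11.694040 − (+1.998e-03/-3.103e+00) = 11.694684
iter 4: u=1.545702  f(a)=+1.896e-07  f'(a)=-3.103e+00  a ← 11.694684 − (+1.896e-07/-3.103e+00) = 11.694684
iter 5: u=1.545702  f(a)=+0.000e+00  f'(a)=-3.103e+00  a ← 11.694684 − (+0.000e+00/-3.103e+00) = 11.694684
converged: |Δa| < 1e-12 after 5 iterations
sag = a·(cosh(S/(2a)) − 1) = 11.694684·(cosh(1.545702) − 1) = 16.983180
T_max/T_min = cosh(S/(2a)) = 2.452214

a=11.695 sag=16.983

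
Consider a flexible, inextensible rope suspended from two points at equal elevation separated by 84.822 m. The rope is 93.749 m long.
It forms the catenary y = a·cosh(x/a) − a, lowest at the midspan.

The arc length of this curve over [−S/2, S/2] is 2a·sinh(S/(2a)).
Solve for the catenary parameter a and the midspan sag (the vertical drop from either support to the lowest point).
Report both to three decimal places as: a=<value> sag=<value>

a=54.194 sag=17.459

seed: a₀ = √(S³/(24(L−S))) = √(84.822³/(24·8.927)) = 53.370881
iter 1: u=0.794647  f(a)=+2.861e-01  f'(a)=-3.561e-01  a ← 53.370881 − (+2.861e-01/-3.561e-01) = 54.174313
iter 2: u=0.782862  f(a)=+6.589e-03  f'(a)=-3.399e-01  a ← 54.174313 − (+6.589e-03/-3.399e-01) = 54.193699
iter 3: u=0.782582  f(a)=+3.677e-06  f'(a)=-3.395e-01  a ← 54.193699 − (+3.677e-06/-3.395e-01) = 54.193709
iter 4: u=0.782582  f(a)=+1.151e-12  f'(a)=-3.395e-01  a ← 54.193709 − (+1.151e-12/-3.395e-01) = 54.193709
converged: |Δa| < 1e-12 after 4 iterations
sag = a·(cosh(S/(2a)) − 1) = 54.193709·(cosh(0.782582) − 1) = 17.459461
T_max/T_min = cosh(S/(2a)) = 1.322168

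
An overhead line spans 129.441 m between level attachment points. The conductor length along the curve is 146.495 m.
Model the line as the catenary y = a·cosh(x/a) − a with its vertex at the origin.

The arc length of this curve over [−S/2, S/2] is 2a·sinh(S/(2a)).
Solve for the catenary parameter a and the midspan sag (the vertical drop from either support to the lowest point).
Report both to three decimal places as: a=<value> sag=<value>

a=74.190 sag=30.066

seed: a₀ = √(S³/(24(L−S))) = √(129.441³/(24·17.054)) = 72.792903
iter 1: u=0.889105  f(a)=+6.869e-01  f'(a)=-5.067e-01  a ← 72.792903 − (+6.869e-01/-5.067e-01) = 74.148620
iter 2: u=0.872848  f(a)=+1.966e-02  f'(a)=-4.780e-01  a ← 74.148620 − (+1.966e-02/-4.780e-01) = 74.189745
iter 3: u=0.872365  f(a)=+1.715e-05  f'(a)=-4.772e-01  a ← 74.189745 − (+1.715e-05/-4.772e-01) = 74.189781
iter 4: u=0.872364  f(a)=+1.313e-11  f'(a)=-4.772e-01  a ← 74.189781 − (+1.313e-11/-4.772e-01) = 74.189781
converged: |Δa| < 1e-12 after 4 iterations
sag = a·(cosh(S/(2a)) − 1) = 74.189781·(cosh(0.872364) − 1) = 30.066249
T_max/T_min = cosh(S/(2a)) = 1.405261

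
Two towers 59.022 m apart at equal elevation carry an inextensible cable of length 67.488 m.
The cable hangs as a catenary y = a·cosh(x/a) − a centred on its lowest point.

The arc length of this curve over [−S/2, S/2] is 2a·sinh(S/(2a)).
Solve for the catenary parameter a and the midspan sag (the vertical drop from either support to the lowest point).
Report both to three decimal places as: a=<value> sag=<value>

a=32.474 sag=14.358

seed: a₀ = √(S³/(24(L−S))) = √(59.022³/(24·8.466)) = 31.810913
iter 1: u=0.927701  f(a)=+3.719e-01  f'(a)=-5.795e-01  a ← 31.810913 − (+3.719e-01/-5.795e-01) = 32.452591
iter 2: u=0.909357  f(a)=+1.155e-02  f'(a)=-5.440e-01  a ← 32.452591 − (+1.155e-02/-5.440e-01) = 32.473822
iter 3: u=0.908763  f(a)=+1.193e-05  f'(a)=-5.429e-01  a ← 32.473822 − (+1.193e-05/-5.429e-01) = 32.473843
iter 4: u=0.908762  f(a)=+1.278e-11  f'(a)=-5.429e-01  a ← 32.473843 − (+1.278e-11/-5.429e-01) = 32.473843
converged: |Δa| < 1e-12 after 4 iterations
sag = a·(cosh(S/(2a)) − 1) = 32.473843·(cosh(0.908762) − 1) = 14.357856
T_max/T_min = cosh(S/(2a)) = 1.442136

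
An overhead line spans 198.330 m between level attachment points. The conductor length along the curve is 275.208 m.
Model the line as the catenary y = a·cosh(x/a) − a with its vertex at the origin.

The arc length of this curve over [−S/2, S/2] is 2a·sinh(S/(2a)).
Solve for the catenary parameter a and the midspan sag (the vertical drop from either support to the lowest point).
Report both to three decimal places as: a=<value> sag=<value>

a=68.511 sag=85.205

seed: a₀ = √(S³/(24(L−S))) = √(198.330³/(24·76.878)) = 65.024341
iter 1: u=1.525044  f(a)=+9.451e+00  f'(a)=-2.962e+00  a ← 65.024341 − (+9.451e+00/-2.962e+00) = 68.214960
iter 2: u=1.453713  f(a)=+7.402e-01  f'(a)=-2.515e+00  a ← 68.214960 − (+7.402e-01/-2.515e+00) = 68.509282
iter 3: u=1.447468  f(a)=+5.392e-03  f'(a)=-2.478e+00  a ← 68.509282 − (+5.392e-03/-2.478e+00) = 68.511458
iter 4: u=1.447422  f(a)=+2.908e-07  f'(a)=-2.478e+00  a ← 68.511458 − (+2.908e-07/-2.478e+00) = 68.511458
iter 5: u=1.447422  f(a)=+5.684e-14  f'(a)=-2.478e+00  a ← 68.511458 − (+5.684e-14/-2.478e+00) = 68.511458
converged: |Δa| < 1e-12 after 5 iterations
sag = a·(cosh(S/(2a)) − 1) = 68.511458·(cosh(1.447422) − 1) = 85.204776
T_max/T_min = cosh(S/(2a)) = 2.243657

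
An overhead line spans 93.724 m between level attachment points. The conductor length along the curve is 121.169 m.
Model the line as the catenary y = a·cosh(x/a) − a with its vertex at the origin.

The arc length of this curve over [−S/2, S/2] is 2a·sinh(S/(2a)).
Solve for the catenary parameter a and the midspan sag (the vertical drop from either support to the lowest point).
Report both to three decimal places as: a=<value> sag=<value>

a=36.813 sag=34.079

seed: a₀ = √(S³/(24(L−S))) = √(93.724³/(24·27.445)) = 35.354035
iter 1: u=1.325506  f(a)=+2.514e+00  f'(a)=-1.843e+00  a ← 35.354035 − (+2.514e+00/-1.843e+00) = 36.718273
iter 2: u=1.276258  f(a)=+1.529e-01  f'(a)=-1.625e+00  a ← 36.718273 − (+1.529e-01/-1.625e+00) = 36.812333
iter 3: u=1.272997  f(a)=+6.459e-04  f'(a)=-1.611e+00  a ← 36.812333 − (+6.459e-04/-1.611e+00) = 36.812734
iter 4: u=1.272983  f(a)=+1.164e-08  f'(a)=-1.611e+00  a ← 36.812734 − (+1.164e-08/-1.611e+00) = 36.812734
iter 5: u=1.272983  f(a)=-1.421e-14  f'(a)=-1.611e+00  a ← 36.812734 − (-1.421e-14/-1.611e+00) = 36.812734
converged: |Δa| < 1e-12 after 5 iterations
sag = a·(cosh(S/(2a)) − 1) = 36.812734·(cosh(1.272983) − 1) = 34.079149
T_max/T_min = cosh(S/(2a)) = 1.925743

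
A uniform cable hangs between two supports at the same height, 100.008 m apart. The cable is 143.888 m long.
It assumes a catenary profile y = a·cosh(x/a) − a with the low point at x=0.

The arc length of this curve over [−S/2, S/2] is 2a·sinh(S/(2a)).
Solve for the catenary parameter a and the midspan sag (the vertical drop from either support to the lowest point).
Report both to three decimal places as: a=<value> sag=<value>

a=32.672 sag=46.343

seed: a₀ = √(S³/(24(L−S))) = √(100.008³/(24·43.880)) = 30.818620
iter 1: u=1.622526  f(a)=+6.151e+00  f'(a)=-3.671e+00  a ← 30.818620 − (+6.151e+00/-3.671e+00) = 32.494175
iter 2: u=1.538860  f(a)=+5.373e-01  f'(a)=-3.056e+00  a ← 32.494175 − (+5.373e-01/-3.056e+00) = 32.670017
iter 3: u=1.530578  f(a)=+4.966e-03  f'(a)=-2.999e+00  a ← 32.670017 − (+4.966e-03/-2.999e+00) = 32.671673
iter 4: u=1.530500  f(a)=+4.328e-07  f'(a)=-2.999e+00  a ← 32.671673 − (+4.328e-07/-2.999e+00) = 32.671673
iter 5: u=1.530500  f(a)=+2.842e-14  f'(a)=-2.999e+00  a ← 32.671673 − (+2.842e-14/-2.999e+00) = 32.671673
converged: |Δa| < 1e-12 after 5 iterations
sag = a·(cosh(S/(2a)) − 1) = 32.671673·(cosh(1.530500) − 1) = 46.343372
T_max/T_min = cosh(S/(2a)) = 2.418457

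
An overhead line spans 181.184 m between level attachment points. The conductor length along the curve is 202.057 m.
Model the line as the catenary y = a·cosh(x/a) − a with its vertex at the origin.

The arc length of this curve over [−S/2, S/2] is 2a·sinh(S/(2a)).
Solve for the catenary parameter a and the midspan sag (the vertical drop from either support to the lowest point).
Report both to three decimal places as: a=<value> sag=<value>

seed: a₀ = √(S³/(24(L−S))) = √(181.184³/(24·20.873)) = 108.963666
iter 1: u=0.831396  f(a)=+7.334e-01  f'(a)=-4.103e-01  a ← 108.963666 − (+7.334e-01/-4.103e-01) = 110.751250
iter 2: u=0.817977  f(a)=+1.844e-02  f'(a)=-3.899e-01  a ← 110.751250 − (+1.844e-02/-3.899e-01) = 110.798539
iter 3: u=0.817628  f(a)=+1.232e-05  f'(a)=-3.893e-01  a ← 110.798539 − (+1.232e-05/-3.893e-01) = 110.798571
iter 4: u=0.817628  f(a)=+5.542e-12  f'(a)=-3.893e-01  a ← 110.798571 − (+5.542e-12/-3.893e-01) = 110.798571
converged: |Δa| < 1e-12 after 4 iterations
sag = a·(cosh(S/(2a)) − 1) = 110.798571·(cosh(0.817628) − 1) = 39.145022
T_max/T_min = cosh(S/(2a)) = 1.353299

a=110.799 sag=39.145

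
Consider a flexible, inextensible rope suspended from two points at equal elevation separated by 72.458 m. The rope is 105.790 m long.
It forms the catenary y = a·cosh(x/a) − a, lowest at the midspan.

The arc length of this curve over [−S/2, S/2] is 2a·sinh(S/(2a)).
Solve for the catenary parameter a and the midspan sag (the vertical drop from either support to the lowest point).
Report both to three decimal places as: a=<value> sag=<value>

seed: a₀ = √(S³/(24(L−S))) = √(72.458³/(24·33.332)) = 21.806864
iter 1: u=1.661358  f(a)=+4.914e+00  f'(a)=-3.988e+00  a ← 21.806864 − (+4.914e+00/-3.988e+00) = 23.038996
iter 2: u=1.572508  f(a)=+4.473e-01  f'(a)=-3.293e+00  a ← 23.038996 − (+4.473e-01/-3.293e+00) = 23.174834
iter 3: u=1.563291  f(a)=+4.524e-03  f'(a)=-3.226e+00  a ← 23.174834 − (+4.524e-03/-3.226e+00) = 23.176236
iter 4: u=1.563196  f(a)=+4.733e-07  f'(a)=-3.226e+00  a ← 23.176236 − (+4.733e-07/-3.226e+00) = 23.176236
iter 5: u=1.563196  f(a)=+1.421e-14  f'(a)=-3.226e+00  a ← 23.176236 − (+1.421e-14/-3.226e+00) = 23.176236
converged: |Δa| < 1e-12 after 5 iterations
sag = a·(cosh(S/(2a)) − 1) = 23.176236·(cosh(1.563196) − 1) = 34.573387
T_max/T_min = cosh(S/(2a)) = 2.491760

a=23.176 sag=34.573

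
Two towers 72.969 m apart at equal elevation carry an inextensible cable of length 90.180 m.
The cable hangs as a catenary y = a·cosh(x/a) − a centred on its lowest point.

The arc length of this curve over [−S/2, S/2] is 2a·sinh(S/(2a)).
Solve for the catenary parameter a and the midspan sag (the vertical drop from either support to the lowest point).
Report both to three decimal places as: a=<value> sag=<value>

a=31.700 sag=23.418

seed: a₀ = √(S³/(24(L−S))) = √(72.969³/(24·17.211)) = 30.668951
iter 1: u=1.189623  f(a)=+1.260e+00  f'(a)=-1.289e+00  a ← 30.668951 − (+1.260e+00/-1.289e+00) = 31.645881
iter 2: u=1.152899  f(a)=+6.270e-02  f'(a)=-1.164e+00  a ← 31.645881 − (+6.270e-02/-1.164e+00) = 31.699743
iter 3: u=1.150940  f(a)=+1.733e-04  f'(a)=-1.158e+00  a ← 31.699743 − (+1.733e-04/-1.158e+00) = 31.699893
iter 4: u=1.150934  f(a)=+1.332e-09  f'(a)=-1.158e+00  a ← 31.699893 − (+1.332e-09/-1.158e+00) = 31.699893
iter 5: u=1.150934  f(a)=+1.421e-14  f'(a)=-1.158e+00  a ← 31.699893 − (+1.421e-14/-1.158e+00) = 31.699893
converged: |Δa| < 1e-12 after 5 iterations
sag = a·(cosh(S/(2a)) − 1) = 31.699893·(cosh(1.150934) − 1) = 23.418083
T_max/T_min = cosh(S/(2a)) = 1.738743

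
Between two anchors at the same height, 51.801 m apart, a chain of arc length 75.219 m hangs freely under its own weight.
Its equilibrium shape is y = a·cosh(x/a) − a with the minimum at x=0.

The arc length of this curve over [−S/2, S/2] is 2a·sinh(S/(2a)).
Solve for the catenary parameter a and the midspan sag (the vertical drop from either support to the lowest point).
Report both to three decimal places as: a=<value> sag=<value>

a=16.698 sag=24.452

seed: a₀ = √(S³/(24(L−S))) = √(51.801³/(24·23.418)) = 15.726305
iter 1: u=1.646954  f(a)=+3.389e+00  f'(a)=-3.868e+00  a ← 15.726305 − (+3.389e+00/-3.868e+00) = 16.602407
iter 2: u=1.560045  f(a)=+3.038e-01  f'(a)=-3.203e+00  a ← 16.602407 − (+3.038e-01/-3.203e+00) = 16.697257
iter 3: u=1.551183  f(a)=+2.973e-03  f'(a)=-3.141e+00  a ← 16.697257 − (+2.973e-03/-3.141e+00) = 16.698204
iter 4: u=1.551095  f(a)=+2.908e-07  f'(a)=-3.140e+00  a ← 16.698204 − (+2.908e-07/-3.140e+00) = 16.698204
iter 5: u=1.551095  f(a)=+1.421e-14  f'(a)=-3.140e+00  a ← 16.698204 − (+1.421e-14/-3.140e+00) = 16.698204
converged: |Δa| < 1e-12 after 5 iterations
sag = a·(cosh(S/(2a)) − 1) = 16.698204·(cosh(1.551095) − 1) = 24.451577
T_max/T_min = cosh(S/(2a)) = 2.464324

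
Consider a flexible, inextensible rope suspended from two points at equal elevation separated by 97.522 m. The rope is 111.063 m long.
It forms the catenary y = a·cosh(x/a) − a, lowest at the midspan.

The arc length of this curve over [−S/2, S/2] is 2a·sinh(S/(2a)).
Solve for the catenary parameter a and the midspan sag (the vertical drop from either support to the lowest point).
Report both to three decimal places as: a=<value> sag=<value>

a=54.501 sag=23.307

seed: a₀ = √(S³/(24(L−S))) = √(97.522³/(24·13.541)) = 53.422340
iter 1: u=0.912745  f(a)=+5.754e-01  f'(a)=-5.505e-01  a ← 53.422340 − (+5.754e-01/-5.505e-01) = 54.467614
iter 2: u=0.895229  f(a)=+1.732e-02  f'(a)=-5.178e-01  a ← 54.467614 − (+1.732e-02/-5.178e-01) = 54.501067
iter 3: u=0.894680  f(a)=+1.678e-05  f'(a)=-5.168e-01  a ← 54.501067 − (+1.678e-05/-5.168e-01) = 54.501100
iter 4: u=0.894679  f(a)=+1.577e-11  f'(a)=-5.168e-01  a ← 54.501100 − (+1.577e-11/-5.168e-01) = 54.501100
converged: |Δa| < 1e-12 after 4 iterations
sag = a·(cosh(S/(2a)) − 1) = 54.501100·(cosh(0.894679) − 1) = 23.307109
T_max/T_min = cosh(S/(2a)) = 1.427645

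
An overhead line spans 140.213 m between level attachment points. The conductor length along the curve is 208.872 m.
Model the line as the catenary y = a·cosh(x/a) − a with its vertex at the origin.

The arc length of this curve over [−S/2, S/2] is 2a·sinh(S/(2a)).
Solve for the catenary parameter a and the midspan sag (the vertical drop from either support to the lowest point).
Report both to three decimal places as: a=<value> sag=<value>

seed: a₀ = √(S³/(24(L−S))) = √(140.213³/(24·68.659)) = 40.900448
iter 1: u=1.714077  f(a)=+1.082e+01  f'(a)=-4.453e+00  a ← 40.900448 − (+1.082e+01/-4.453e+00) = 43.330511
iter 2: u=1.617948  f(a)=+1.039e+00  f'(a)=-3.635e+00  a ← 43.330511 − (+1.039e+00/-3.635e+00) = 43.616435
iter 3: u=1.607341  f(a)=+1.184e-02  f'(a)=-3.553e+00  a ← 43.616435 − (+1.184e-02/-3.553e+00) = 43.619767
iter 4: u=1.607219  f(a)=+1.575e-06  f'(a)=-3.552e+00  a ← 43.619767 − (+1.575e-06/-3.552e+00) = 43.619767
iter 5: u=1.607219  f(a)=+2.842e-14  f'(a)=-3.552e+00  a ← 43.619767 − (+2.842e-14/-3.552e+00) = 43.619767
converged: |Δa| < 1e-12 after 5 iterations
sag = a·(cosh(S/(2a)) − 1) = 43.619767·(cosh(1.607219) − 1) = 69.559569
T_max/T_min = cosh(S/(2a)) = 2.594680

a=43.620 sag=69.560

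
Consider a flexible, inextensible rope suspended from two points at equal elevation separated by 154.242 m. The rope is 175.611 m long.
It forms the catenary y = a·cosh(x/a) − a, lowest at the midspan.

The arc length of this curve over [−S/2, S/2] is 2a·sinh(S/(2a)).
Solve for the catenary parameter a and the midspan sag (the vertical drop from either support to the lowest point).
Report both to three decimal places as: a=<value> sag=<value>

a=86.292 sag=36.818

seed: a₀ = √(S³/(24(L−S))) = √(154.242³/(24·21.369)) = 84.587512
iter 1: u=0.911730  f(a)=+9.059e-01  f'(a)=-5.485e-01  a ← 84.587512 − (+9.059e-01/-5.485e-01) = 86.239117
iter 2: u=0.894269  f(a)=+2.721e-02  f'(a)=-5.160e-01  a ← 86.239117 − (+2.721e-02/-5.160e-01) = 86.291856
iter 3: u=0.893723  f(a)=+2.624e-05  f'(a)=-5.150e-01  a ← 86.291856 − (+2.624e-05/-5.150e-01) = 86.291907
iter 4: u=0.893722  f(a)=+2.444e-11  f'(a)=-5.150e-01  a ← 86.291907 − (+2.444e-11/-5.150e-01) = 86.291907
converged: |Δa| < 1e-12 after 4 iterations
sag = a·(cosh(S/(2a)) − 1) = 86.291907·(cosh(0.893722) − 1) = 36.818202
T_max/T_min = cosh(S/(2a)) = 1.426670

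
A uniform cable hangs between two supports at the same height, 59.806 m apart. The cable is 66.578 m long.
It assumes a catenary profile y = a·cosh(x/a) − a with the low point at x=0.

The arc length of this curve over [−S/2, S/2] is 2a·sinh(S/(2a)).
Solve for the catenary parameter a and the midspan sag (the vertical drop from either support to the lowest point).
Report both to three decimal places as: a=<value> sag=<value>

a=36.880 sag=12.802

seed: a₀ = √(S³/(24(L−S))) = √(59.806³/(24·6.772)) = 36.278811
iter 1: u=0.824255  f(a)=+2.338e-01  f'(a)=-3.993e-01  a ← 36.278811 − (+2.338e-01/-3.993e-01) = 36.864309
iter 2: u=0.811164  f(a)=+5.780e-03  f'(a)=-3.798e-01  a ← 36.864309 − (+5.780e-03/-3.798e-01) = 36.879529
iter 3: u=0.810829  f(a)=+3.731e-06  f'(a)=-3.793e-01  a ← 36.879529 − (+3.731e-06/-3.793e-01) = 36.879538
iter 4: u=0.810829  f(a)=+1.549e-12  f'(a)=-3.793e-01  a ← 36.879538 − (+1.549e-12/-3.793e-01) = 36.879538
converged: |Δa| < 1e-12 after 4 iterations
sag = a·(cosh(S/(2a)) − 1) = 36.879538·(cosh(0.810829) − 1) = 12.802026
T_max/T_min = cosh(S/(2a)) = 1.347131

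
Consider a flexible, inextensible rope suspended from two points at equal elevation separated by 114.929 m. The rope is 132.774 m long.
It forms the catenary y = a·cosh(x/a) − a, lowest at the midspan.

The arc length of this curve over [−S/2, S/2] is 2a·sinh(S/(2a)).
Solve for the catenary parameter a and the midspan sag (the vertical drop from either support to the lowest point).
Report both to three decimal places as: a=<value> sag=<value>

seed: a₀ = √(S³/(24(L−S))) = √(114.929³/(24·17.845)) = 59.536122
iter 1: u=0.965204  f(a)=+8.499e-01  f'(a)=-6.572e-01  a ← 59.536122 − (+8.499e-01/-6.572e-01) = 60.829347
iter 2: u=0.944684  f(a)=+2.848e-02  f'(a)=-6.138e-01  a ← 60.829347 − (+2.848e-02/-6.138e-01) = 60.875748
iter 3: u=0.943964  f(a)=+3.444e-05  f'(a)=-6.123e-01  a ← 60.875748 − (+3.444e-05/-6.123e-01) = 60.875804
iter 4: u=0.943963  f(a)=+5.048e-11  f'(a)=-6.123e-01  a ← 60.875804 − (+5.048e-11/-6.123e-01) = 60.875804
iter 5: u=0.943963  f(a)=+2.842e-14  f'(a)=-6.123e-01  a ← 60.875804 − (+2.842e-14/-6.123e-01) = 60.875804
converged: |Δa| < 1e-12 after 5 iterations
sag = a·(cosh(S/(2a)) − 1) = 60.875804·(cosh(0.943963) − 1) = 29.196929
T_max/T_min = cosh(S/(2a)) = 1.479615

a=60.876 sag=29.197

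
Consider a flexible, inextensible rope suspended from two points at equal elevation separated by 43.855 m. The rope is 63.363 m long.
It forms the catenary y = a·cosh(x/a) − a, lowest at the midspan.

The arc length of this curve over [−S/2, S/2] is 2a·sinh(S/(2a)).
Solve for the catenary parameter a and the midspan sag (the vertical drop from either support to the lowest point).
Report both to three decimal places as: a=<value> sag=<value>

a=14.239 sag=20.495

seed: a₀ = √(S³/(24(L−S))) = √(43.855³/(24·19.508)) = 13.421983
iter 1: u=1.633700  f(a)=+2.775e+00  f'(a)=-3.760e+00  a ← 13.421983 − (+2.775e+00/-3.760e+00) = 14.159940
iter 2: u=1.548559  f(a)=+2.453e-01  f'(a)=-3.123e+00  a ← 14.159940 − (+2.453e-01/-3.123e+00) = 14.238500
iter 3: u=1.540015  f(a)=+2.327e-03  f'(a)=-3.064e+00  a ← 14.238500 − (+2.327e-03/-3.064e+00) = 14.239260
iter 4: u=1.539933  f(a)=+2.139e-07  f'(a)=-3.063e+00  a ← 14.239260 − (+2.139e-07/-3.063e+00) = 14.239260
iter 5: u=1.539933  f(a)=+0.000e+00  f'(a)=-3.063e+00  a ← 14.239260 − (+0.000e+00/-3.063e+00) = 14.239260
converged: |Δa| < 1e-12 after 5 iterations
sag = a·(cosh(S/(2a)) − 1) = 14.239260·(cosh(1.539933) − 1) = 20.495074
T_max/T_min = cosh(S/(2a)) = 2.439336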